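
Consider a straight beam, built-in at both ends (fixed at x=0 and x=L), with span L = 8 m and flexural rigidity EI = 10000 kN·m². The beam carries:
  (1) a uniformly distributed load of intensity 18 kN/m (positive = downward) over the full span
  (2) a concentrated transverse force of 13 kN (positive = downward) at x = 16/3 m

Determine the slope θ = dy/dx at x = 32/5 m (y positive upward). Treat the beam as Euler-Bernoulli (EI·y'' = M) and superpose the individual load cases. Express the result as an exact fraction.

θ(32/5) = 18152/2109375 rad

Load 1 — uniform load w=18 kN/m over full span:
  θ_1 = -wx(L-x)(L-2x)/(12EI) = -18·(32/5)·(8-(32/5))·(8-2·(32/5))/(12·10000) = 576/78125 rad
Load 2 — point force P=13 kN at a=16/3 m (b=L-a=8/3):
  θ_2 = Pa²(L-x)(2bL-(3b+a)(L-x))/(2L³EI)  [x>a] = 13·(16/3)²·(8-(32/5))·(2·(8/3)·8-(3·(8/3)+(16/3))·(8-(32/5)))/(2·8³·10000) = 104/84375 rad
Superposition: θ = Σ θ_i = 18152/2109375 rad ≈ 0.008605 rad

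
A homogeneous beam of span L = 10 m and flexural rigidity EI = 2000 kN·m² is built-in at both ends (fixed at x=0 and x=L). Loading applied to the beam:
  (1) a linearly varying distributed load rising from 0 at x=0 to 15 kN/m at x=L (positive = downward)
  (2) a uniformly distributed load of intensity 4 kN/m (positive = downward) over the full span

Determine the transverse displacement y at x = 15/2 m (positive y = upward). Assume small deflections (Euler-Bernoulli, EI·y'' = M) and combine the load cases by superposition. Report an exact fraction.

Load 1 — triangular load w₀=15 kN/m (0→w₀ over full span):
  y_1 = -w₀x²(L-x)²(x+2L)/(120LEI) = -15·(15/2)²·(10-(15/2))²·((15/2)+2·10)/(120·10·2000) = -495/8192 m
Load 2 — uniform load w=4 kN/m over full span:
  y_2 = -wx²(L-x)²/(24EI) = -4·(15/2)²·(10-(15/2))²/(24·2000) = -15/512 m
Superposition: y = Σ y_i = -735/8192 m ≈ -0.089722 m

y(15/2) = -735/8192 m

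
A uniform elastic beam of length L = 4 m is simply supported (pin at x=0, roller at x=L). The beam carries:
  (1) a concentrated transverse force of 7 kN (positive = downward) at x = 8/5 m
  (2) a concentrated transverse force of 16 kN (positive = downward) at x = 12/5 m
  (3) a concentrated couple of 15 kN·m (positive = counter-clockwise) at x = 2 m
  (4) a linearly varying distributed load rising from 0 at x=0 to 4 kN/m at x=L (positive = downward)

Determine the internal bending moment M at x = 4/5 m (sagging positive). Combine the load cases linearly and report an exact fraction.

Load 1 — point force P=7 kN at a=8/5 m (b=L-a=12/5):
  M_1 = Pbx/L  [x≤a] = 7·(12/5)·(4/5)/4 = 84/25 kN·m
Load 2 — point force P=16 kN at a=12/5 m (b=L-a=8/5):
  M_2 = Pbx/L  [x≤a] = 16·(8/5)·(4/5)/4 = 128/25 kN·m
Load 3 — applied couple M₀=15 kN·m at a=2 m (b=L-a=2):
  M_3 = M₀x/L  [x≤a] = 15·(4/5)/4 = 3 kN·m
Load 4 — triangular load w₀=4 kN/m (0→w₀ over full span):
  M_4 = w₀Lx/6 - w₀x³/(6L) = 4·4·(4/5)/6 - 4·(4/5)³/(6·4) = 256/125 kN·m
Superposition: M = Σ M_i = 1691/125 kN·m ≈ 13.528000 kN·m

M(4/5) = 1691/125 kN·m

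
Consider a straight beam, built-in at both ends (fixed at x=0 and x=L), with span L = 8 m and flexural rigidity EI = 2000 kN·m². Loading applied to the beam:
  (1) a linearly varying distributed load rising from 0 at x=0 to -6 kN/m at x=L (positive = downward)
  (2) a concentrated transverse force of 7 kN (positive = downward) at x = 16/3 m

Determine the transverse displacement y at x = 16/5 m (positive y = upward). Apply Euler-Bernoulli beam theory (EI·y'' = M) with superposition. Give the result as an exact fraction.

y(16/5) = 1343488/158203125 m

Load 1 — triangular load w₀=-6 kN/m (0→w₀ over full span):
  y_1 = -w₀x²(L-x)²(x+2L)/(120LEI) = -(-6)·(16/5)²·(8-(16/5))²·((16/5)+2·8)/(120·8·2000) = 27648/1953125 m
Load 2 — point force P=7 kN at a=16/3 m (b=L-a=8/3):
  y_2 = -Pb²x²(3aL-(3a+b)x)/(6L³EI)  [x≤a] = -7·(8/3)²·(16/5)²·(3·(16/3)·8-(3·(16/3)+(8/3))·(16/5))/(6·8³·2000) = -7168/1265625 m
Superposition: y = Σ y_i = 1343488/158203125 m ≈ 0.008492 m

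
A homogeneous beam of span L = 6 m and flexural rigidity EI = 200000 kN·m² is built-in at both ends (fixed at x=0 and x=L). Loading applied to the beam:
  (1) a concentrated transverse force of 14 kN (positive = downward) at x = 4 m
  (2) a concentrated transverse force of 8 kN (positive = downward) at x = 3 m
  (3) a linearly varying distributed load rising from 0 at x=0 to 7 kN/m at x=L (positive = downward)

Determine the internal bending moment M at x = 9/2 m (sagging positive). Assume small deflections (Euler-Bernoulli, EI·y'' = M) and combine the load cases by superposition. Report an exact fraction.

Load 1 — point force P=14 kN at a=4 m (b=L-a=2):
  M_1 = Pa²(a+3b)(L-x)/L³ - Pa²b/L²  [x>a] = 14·4²·(4+3·2)·(6-(9/2))/6³ - 14·4²·2/6² = 28/9 kN·m
Load 2 — point force P=8 kN at a=3 m (b=L-a=3):
  M_2 = Pa²(a+3b)(L-x)/L³ - Pa²b/L²  [x>a] = 8·3²·(3+3·3)·(6-(9/2))/6³ - 8·3²·3/6² = 0 kN·m
Load 3 — triangular load w₀=7 kN/m (0→w₀ over full span):
  M_3 = 3w₀Lx/20 - w₀L²/30 - w₀x³/(6L) = 3·7·6·(9/2)/20 - 7·6²/30 - 7·(9/2)³/(6·6) = 357/160 kN·m
Superposition: M = Σ M_i = 7693/1440 kN·m ≈ 5.342361 kN·m

M(9/2) = 7693/1440 kN·m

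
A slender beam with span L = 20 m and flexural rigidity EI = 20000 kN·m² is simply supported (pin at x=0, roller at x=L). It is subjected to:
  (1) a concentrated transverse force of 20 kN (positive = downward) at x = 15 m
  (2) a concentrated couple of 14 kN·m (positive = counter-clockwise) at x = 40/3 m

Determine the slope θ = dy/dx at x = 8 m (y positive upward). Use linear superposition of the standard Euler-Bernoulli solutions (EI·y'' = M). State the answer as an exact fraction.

θ(8) = -14509/1800000 rad

Load 1 — point force P=20 kN at a=15 m (b=L-a=5):
  θ_1 = -Pb(L²-b²-3x²)/(6LEI)  [x≤a] = -20·5·(20²-5²-3·8²)/(6·20·20000) = -61/8000 rad
Load 2 — applied couple M₀=14 kN·m at a=40/3 m (b=L-a=20/3):
  θ_2 = (M₀x²/(2L)+C₁)/EI  [x≤a] with C₁=M₀(3b²-L²)/(6L)=-280/9 = (14·8²/(2·20)+(-280/9))/20000 = -49/112500 rad
Superposition: θ = Σ θ_i = -14509/1800000 rad ≈ -0.008061 rad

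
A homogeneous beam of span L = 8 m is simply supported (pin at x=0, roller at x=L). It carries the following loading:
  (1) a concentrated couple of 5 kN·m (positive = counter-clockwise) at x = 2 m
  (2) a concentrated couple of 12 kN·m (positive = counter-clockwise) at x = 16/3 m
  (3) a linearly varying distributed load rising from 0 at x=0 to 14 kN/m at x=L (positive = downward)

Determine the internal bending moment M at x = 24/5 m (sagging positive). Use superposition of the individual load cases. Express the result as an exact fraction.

Load 1 — applied couple M₀=5 kN·m at a=2 m (b=L-a=6):
  M_1 = M₀x/L - M₀  [x>a] = 5·(24/5)/8 - 5 = -2 kN·m
Load 2 — applied couple M₀=12 kN·m at a=16/3 m (b=L-a=8/3):
  M_2 = M₀x/L  [x≤a] = 12·(24/5)/8 = 36/5 kN·m
Load 3 — triangular load w₀=14 kN/m (0→w₀ over full span):
  M_3 = w₀Lx/6 - w₀x³/(6L) = 14·8·(24/5)/6 - 14·(24/5)³/(6·8) = 7168/125 kN·m
Superposition: M = Σ M_i = 7818/125 kN·m ≈ 62.544000 kN·m

M(24/5) = 7818/125 kN·m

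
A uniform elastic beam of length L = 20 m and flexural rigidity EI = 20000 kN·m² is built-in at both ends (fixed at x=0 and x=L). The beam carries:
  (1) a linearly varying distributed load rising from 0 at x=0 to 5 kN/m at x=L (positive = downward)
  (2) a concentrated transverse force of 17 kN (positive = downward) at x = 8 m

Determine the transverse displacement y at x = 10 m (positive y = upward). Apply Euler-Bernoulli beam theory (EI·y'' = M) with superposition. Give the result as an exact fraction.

Load 1 — triangular load w₀=5 kN/m (0→w₀ over full span):
  y_1 = -w₀x²(L-x)²(x+2L)/(120LEI) = -5·10²·(20-10)²·(10+2·20)/(120·20·20000) = -5/96 m
Load 2 — point force P=17 kN at a=8 m (b=L-a=12):
  y_2 = -Pa²(L-x)²(3bL-(3b+a)(L-x))/(6L³EI)  [x>a] = -17·8²·(20-10)²·(3·12·20-(3·12+8)·(20-10))/(6·20³·20000) = -119/3750 m
Superposition: y = Σ y_i = -5029/60000 m ≈ -0.083817 m

y(10) = -5029/60000 m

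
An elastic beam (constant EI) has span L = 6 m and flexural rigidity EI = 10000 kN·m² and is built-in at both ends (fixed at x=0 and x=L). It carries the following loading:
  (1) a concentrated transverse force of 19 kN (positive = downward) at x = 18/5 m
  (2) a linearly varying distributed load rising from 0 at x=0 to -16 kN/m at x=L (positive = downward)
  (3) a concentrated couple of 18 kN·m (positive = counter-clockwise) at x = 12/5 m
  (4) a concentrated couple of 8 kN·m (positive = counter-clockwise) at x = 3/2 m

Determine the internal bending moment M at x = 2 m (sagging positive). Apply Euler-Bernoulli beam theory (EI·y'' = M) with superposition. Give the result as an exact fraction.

Load 1 — point force P=19 kN at a=18/5 m (b=L-a=12/5):
  M_1 = Pb²(3a+b)x/L³ - Pab²/L²  [x≤a] = 19·(12/5)²·(3·(18/5)+(12/5))·2/6³ - 19·(18/5)·(12/5)²/6² = 304/125 kN·m
Load 2 — triangular load w₀=-16 kN/m (0→w₀ over full span):
  M_2 = 3w₀Lx/20 - w₀L²/30 - w₀x³/(6L) = 3·(-16)·6·2/20 - (-16)·6²/30 - (-16)·2³/(6·6) = -272/45 kN·m
Load 3 — applied couple M₀=18 kN·m at a=12/5 m (b=L-a=18/5):
  M_3 = R_Ax - M_A  [x≤a] with R_A=108/25, M_A=54/25 = (108/25)·2 - (54/25) = 162/25 kN·m
Load 4 — applied couple M₀=8 kN·m at a=3/2 m (b=L-a=9/2):
  M_4 = R_Ax - M_A - M₀  [x>a] with R_A=3/2, M_A=-3/2 = (3/2)·2 - (-3/2) - 8 = -7/2 kN·m
Superposition: M = Σ M_i = -1423/2250 kN·m ≈ -0.632444 kN·m

M(2) = -1423/2250 kN·m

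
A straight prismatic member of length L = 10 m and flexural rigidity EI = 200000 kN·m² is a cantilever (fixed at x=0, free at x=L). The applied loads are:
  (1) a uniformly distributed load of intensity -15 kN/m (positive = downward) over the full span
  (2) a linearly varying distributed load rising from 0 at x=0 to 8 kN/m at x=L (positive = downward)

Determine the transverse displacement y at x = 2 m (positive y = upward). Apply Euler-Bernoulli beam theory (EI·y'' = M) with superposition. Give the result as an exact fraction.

Load 1 — uniform load w=-15 kN/m over full span:
  y_1 = -wx²(x²-4Lx+6L²)/(24EI) = -(-15)·2²·(2²-4·10·2+6·10²)/(24·200000) = 131/20000 m
Load 2 — triangular load w₀=8 kN/m (0→w₀ over full span):
  y_2 = (w₀Lx³/12-w₀L²x²/6-w₀x⁵/(120L))/EI = (8·10·2³/12-8·10²·2²/6-8·2⁵/(120·10))/200000 = -2251/937500 m
Superposition: y = Σ y_i = 31117/7500000 m ≈ 0.004149 m

y(2) = 31117/7500000 m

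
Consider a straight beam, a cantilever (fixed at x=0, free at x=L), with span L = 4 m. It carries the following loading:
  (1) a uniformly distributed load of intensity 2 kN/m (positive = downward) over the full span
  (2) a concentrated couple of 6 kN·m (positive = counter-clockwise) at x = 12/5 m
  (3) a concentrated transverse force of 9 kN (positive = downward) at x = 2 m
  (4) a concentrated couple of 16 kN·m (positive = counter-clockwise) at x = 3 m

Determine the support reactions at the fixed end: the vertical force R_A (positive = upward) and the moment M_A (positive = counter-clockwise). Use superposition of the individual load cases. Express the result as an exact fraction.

Load 1 — uniform load w=2 kN/m over full span:
  R_A = wL = 2·4 = 8 kN
  M_A = wL²/2 = 2·4²/2 = 16 kN·m
Load 2 — applied couple M₀=6 kN·m at a=12/5 m (b=L-a=8/5):
  R_A = 0 kN
  M_A = -M₀ = -6 kN·m
Load 3 — point force P=9 kN at a=2 m (b=L-a=2):
  R_A = P = 9 kN
  M_A = Pa = 9·2 = 18 kN·m
Load 4 — applied couple M₀=16 kN·m at a=3 m (b=L-a=1):
  R_A = 0 kN
  M_A = -M₀ = -16 kN·m
Superposition: R_A = 17 kN, M_A = 12 kN·m

R_A = 17 kN, M_A = 12 kN·m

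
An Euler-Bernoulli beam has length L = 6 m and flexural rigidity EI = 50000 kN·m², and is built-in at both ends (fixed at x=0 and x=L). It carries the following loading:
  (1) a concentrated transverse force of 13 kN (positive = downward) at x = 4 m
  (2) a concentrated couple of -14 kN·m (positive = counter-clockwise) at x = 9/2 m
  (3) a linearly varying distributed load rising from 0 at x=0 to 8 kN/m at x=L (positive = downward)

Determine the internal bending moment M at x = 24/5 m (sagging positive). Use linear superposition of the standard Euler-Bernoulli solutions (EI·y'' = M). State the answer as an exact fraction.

M(24/5) = 6159/1000 kN·m

Load 1 — point force P=13 kN at a=4 m (b=L-a=2):
  M_1 = Pa²(a+3b)(L-x)/L³ - Pa²b/L²  [x>a] = 13·4²·(4+3·2)·(6-(24/5))/6³ - 13·4²·2/6² = 0 kN·m
Load 2 — applied couple M₀=-14 kN·m at a=9/2 m (b=L-a=3/2):
  M_2 = R_Ax - M_A - M₀  [x>a] with R_A=-21/8, M_A=-35/8 = (-21/8)·(24/5) - (-35/8) - (-14) = 231/40 kN·m
Load 3 — triangular load w₀=8 kN/m (0→w₀ over full span):
  M_3 = 3w₀Lx/20 - w₀L²/30 - w₀x³/(6L) = 3·8·6·(24/5)/20 - 8·6²/30 - 8·(24/5)³/(6·6) = 48/125 kN·m
Superposition: M = Σ M_i = 6159/1000 kN·m ≈ 6.159000 kN·m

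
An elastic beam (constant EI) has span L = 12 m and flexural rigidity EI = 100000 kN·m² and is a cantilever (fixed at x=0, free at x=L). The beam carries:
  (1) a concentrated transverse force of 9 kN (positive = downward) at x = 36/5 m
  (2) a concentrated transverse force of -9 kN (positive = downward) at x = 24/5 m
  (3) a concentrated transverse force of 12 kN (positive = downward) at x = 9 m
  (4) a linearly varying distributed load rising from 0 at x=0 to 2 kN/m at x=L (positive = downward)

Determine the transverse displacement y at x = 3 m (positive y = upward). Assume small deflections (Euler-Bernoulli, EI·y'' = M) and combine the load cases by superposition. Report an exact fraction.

y(3) = -72603/8000000 m

Load 1 — point force P=9 kN at a=36/5 m (b=L-a=24/5):
  y_1 = -Px²(3a-x)/(6EI)  [x≤a] = -9·3²·(3·(36/5)-3)/(6·100000) = -2511/1000000 m
Load 2 — point force P=-9 kN at a=24/5 m (b=L-a=36/5):
  y_2 = -Px²(3a-x)/(6EI)  [x≤a] = -(-9)·3²·(3·(24/5)-3)/(6·100000) = 1539/1000000 m
Load 3 — point force P=12 kN at a=9 m (b=L-a=3):
  y_3 = -Px²(3a-x)/(6EI)  [x≤a] = -12·3²·(3·9-3)/(6·100000) = -27/6250 m
Load 4 — triangular load w₀=2 kN/m (0→w₀ over full span):
  y_4 = (w₀Lx³/12-w₀L²x²/6-w₀x⁵/(120L))/EI = (2·12·3³/12-2·12²·3²/6-2·3⁵/(120·12))/100000 = -30267/8000000 m
Superposition: y = Σ y_i = -72603/8000000 m ≈ -0.009075 m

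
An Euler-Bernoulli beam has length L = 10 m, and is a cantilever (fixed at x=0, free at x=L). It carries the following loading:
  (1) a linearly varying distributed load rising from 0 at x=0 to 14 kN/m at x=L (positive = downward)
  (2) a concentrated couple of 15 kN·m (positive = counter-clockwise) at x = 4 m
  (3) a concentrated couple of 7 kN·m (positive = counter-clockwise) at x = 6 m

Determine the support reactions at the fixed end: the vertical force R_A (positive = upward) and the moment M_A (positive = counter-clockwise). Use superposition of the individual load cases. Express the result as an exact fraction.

R_A = 70 kN, M_A = 1334/3 kN·m

Load 1 — triangular load w₀=14 kN/m (0→w₀ over full span):
  R_A = w₀L/2 = 14·10/2 = 70 kN
  M_A = w₀L²/3 = 14·10²/3 = 1400/3 kN·m
Load 2 — applied couple M₀=15 kN·m at a=4 m (b=L-a=6):
  R_A = 0 kN
  M_A = -M₀ = -15 kN·m
Load 3 — applied couple M₀=7 kN·m at a=6 m (b=L-a=4):
  R_A = 0 kN
  M_A = -M₀ = -7 kN·m
Superposition: R_A = 70 kN, M_A = 1334/3 kN·m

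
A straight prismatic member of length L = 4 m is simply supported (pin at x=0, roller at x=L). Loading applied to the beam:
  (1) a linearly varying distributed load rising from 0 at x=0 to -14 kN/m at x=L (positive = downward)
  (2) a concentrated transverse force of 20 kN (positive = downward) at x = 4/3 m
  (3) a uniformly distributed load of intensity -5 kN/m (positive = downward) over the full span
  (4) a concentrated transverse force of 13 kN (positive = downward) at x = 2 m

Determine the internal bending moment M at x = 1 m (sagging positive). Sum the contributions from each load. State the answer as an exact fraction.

M(1) = 43/12 kN·m

Load 1 — triangular load w₀=-14 kN/m (0→w₀ over full span):
  M_1 = w₀Lx/6 - w₀x³/(6L) = (-14)·4·1/6 - (-14)·1³/(6·4) = -35/4 kN·m
Load 2 — point force P=20 kN at a=4/3 m (b=L-a=8/3):
  M_2 = Pbx/L  [x≤a] = 20·(8/3)·1/4 = 40/3 kN·m
Load 3 — uniform load w=-5 kN/m over full span:
  M_3 = wx(L-x)/2 = (-5)·1·(4-1)/2 = -15/2 kN·m
Load 4 — point force P=13 kN at a=2 m (b=L-a=2):
  M_4 = Pbx/L  [x≤a] = 13·2·1/4 = 13/2 kN·m
Superposition: M = Σ M_i = 43/12 kN·m ≈ 3.583333 kN·m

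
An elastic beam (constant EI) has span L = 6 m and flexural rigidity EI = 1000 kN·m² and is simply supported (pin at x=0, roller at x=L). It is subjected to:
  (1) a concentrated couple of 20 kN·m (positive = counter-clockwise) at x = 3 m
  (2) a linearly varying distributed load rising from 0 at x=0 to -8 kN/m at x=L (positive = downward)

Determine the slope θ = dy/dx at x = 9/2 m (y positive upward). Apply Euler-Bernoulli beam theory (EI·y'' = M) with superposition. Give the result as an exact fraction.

θ(9/2) = -4139/160000 rad

Load 1 — applied couple M₀=20 kN·m at a=3 m (b=L-a=3):
  θ_1 = (M₀x²/(2L)-M₀(x-a)+C₁)/EI  [x>a] with C₁=M₀(3b²-L²)/(6L)=-5 = (20·(9/2)²/(2·6)-20·((9/2)-3)+(-5))/1000 = -1/800 rad
Load 2 — triangular load w₀=-8 kN/m (0→w₀ over full span):
  θ_2 = -w₀(7L⁴-30L²x²+15x⁴)/(360LEI) = -(-8)·(7·6⁴-30·6²·(9/2)²+15·(9/2)⁴)/(360·6·1000) = -3939/160000 rad
Superposition: θ = Σ θ_i = -4139/160000 rad ≈ -0.025869 rad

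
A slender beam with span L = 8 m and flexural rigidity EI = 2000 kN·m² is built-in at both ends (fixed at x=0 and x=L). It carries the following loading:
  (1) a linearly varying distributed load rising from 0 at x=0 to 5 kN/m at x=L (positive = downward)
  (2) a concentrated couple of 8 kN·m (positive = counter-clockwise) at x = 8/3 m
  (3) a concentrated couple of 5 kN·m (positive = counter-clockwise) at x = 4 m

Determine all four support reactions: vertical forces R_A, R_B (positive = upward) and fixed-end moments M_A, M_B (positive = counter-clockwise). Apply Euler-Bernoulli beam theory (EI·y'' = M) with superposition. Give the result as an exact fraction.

Load 1 — triangular load w₀=5 kN/m (0→w₀ over full span):
  R_A = 3w₀L/20 = 3·5·8/20 = 6 kN
  M_A = w₀L²/30 = 5·8²/30 = 32/3 kN·m
  R_B = 7w₀L/20 = 7·5·8/20 = 14 kN
  M_B = -w₀L²/20 = -5·8²/20 = -16 kN·m
Load 2 — applied couple M₀=8 kN·m at a=8/3 m (b=L-a=16/3):
  R_A = 6M₀ab/L³ = 6·8·(8/3)·(16/3)/8³ = 4/3 kN
  M_A = M₀b(2a-b)/L² = 8·(16/3)·(2·(8/3)-(16/3))/8² = 0 kN·m
  R_B = -6M₀ab/L³ = -6·8·(8/3)·(16/3)/8³ = -4/3 kN
  M_B = M₀a(2b-a)/L² = 8·(8/3)·(2·(16/3)-(8/3))/8² = 8/3 kN·m
Load 3 — applied couple M₀=5 kN·m at a=4 m (b=L-a=4):
  R_A = 6M₀ab/L³ = 6·5·4·4/8³ = 15/16 kN
  M_A = M₀b(2a-b)/L² = 5·4·(2·4-4)/8² = 5/4 kN·m
  R_B = -6M₀ab/L³ = -6·5·4·4/8³ = -15/16 kN
  M_B = M₀a(2b-a)/L² = 5·4·(2·4-4)/8² = 5/4 kN·m
Superposition: R_A = 397/48 kN, M_A = 143/12 kN·m, R_B = 563/48 kN, M_B = -145/12 kN·m

R_A = 397/48 kN, M_A = 143/12 kN·m, R_B = 563/48 kN, M_B = -145/12 kN·m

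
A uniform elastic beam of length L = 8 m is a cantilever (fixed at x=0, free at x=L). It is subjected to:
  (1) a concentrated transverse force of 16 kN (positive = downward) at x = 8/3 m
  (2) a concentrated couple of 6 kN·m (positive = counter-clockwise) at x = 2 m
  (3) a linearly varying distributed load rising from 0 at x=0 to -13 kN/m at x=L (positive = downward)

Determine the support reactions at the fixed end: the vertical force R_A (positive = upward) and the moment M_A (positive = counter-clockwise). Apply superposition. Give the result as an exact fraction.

Load 1 — point force P=16 kN at a=8/3 m (b=L-a=16/3):
  R_A = P = 16 kN
  M_A = Pa = 16·(8/3) = 128/3 kN·m
Load 2 — applied couple M₀=6 kN·m at a=2 m (b=L-a=6):
  R_A = 0 kN
  M_A = -M₀ = -6 kN·m
Load 3 — triangular load w₀=-13 kN/m (0→w₀ over full span):
  R_A = w₀L/2 = (-13)·8/2 = -52 kN
  M_A = w₀L²/3 = (-13)·8²/3 = -832/3 kN·m
Superposition: R_A = -36 kN, M_A = -722/3 kN·m

R_A = -36 kN, M_A = -722/3 kN·m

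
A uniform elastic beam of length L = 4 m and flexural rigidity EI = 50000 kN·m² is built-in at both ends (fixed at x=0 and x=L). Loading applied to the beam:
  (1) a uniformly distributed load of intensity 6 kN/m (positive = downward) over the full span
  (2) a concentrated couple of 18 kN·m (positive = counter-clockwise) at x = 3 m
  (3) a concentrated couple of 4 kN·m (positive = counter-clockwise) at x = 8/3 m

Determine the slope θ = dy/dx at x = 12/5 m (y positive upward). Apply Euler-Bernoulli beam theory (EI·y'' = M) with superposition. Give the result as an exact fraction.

θ(12/5) = 407/6250000 rad

Load 1 — uniform load w=6 kN/m over full span:
  θ_1 = -wx(L-x)(L-2x)/(12EI) = -6·(12/5)·(4-(12/5))·(4-2·(12/5))/(12·50000) = 12/390625 rad
Load 2 — applied couple M₀=18 kN·m at a=3 m (b=L-a=1):
  θ_2 = (R_Ax²/2 - M_Ax)/EI  [x≤a] with R_A=81/16, M_A=45/8 = ((81/16)·(12/5)²/2 - (45/8)·(12/5))/50000 = 27/1250000 rad
Load 3 — applied couple M₀=4 kN·m at a=8/3 m (b=L-a=4/3):
  θ_3 = (R_Ax²/2 - M_Ax)/EI  [x≤a] with R_A=4/3, M_A=4/3 = ((4/3)·(12/5)²/2 - (4/3)·(12/5))/50000 = 1/78125 rad
Superposition: θ = Σ θ_i = 407/6250000 rad ≈ 0.000065 rad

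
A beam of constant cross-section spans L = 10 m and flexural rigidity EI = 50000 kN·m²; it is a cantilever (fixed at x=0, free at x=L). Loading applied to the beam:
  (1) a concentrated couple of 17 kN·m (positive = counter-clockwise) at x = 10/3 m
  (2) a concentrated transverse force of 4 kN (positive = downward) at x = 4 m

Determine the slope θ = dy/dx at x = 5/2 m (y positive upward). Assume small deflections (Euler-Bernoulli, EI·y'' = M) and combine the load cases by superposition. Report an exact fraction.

Load 1 — applied couple M₀=17 kN·m at a=10/3 m (b=L-a=20/3):
  θ_1 = M₀x/EI  [x≤a] = 17·(5/2)/50000 = 17/20000 rad
Load 2 — point force P=4 kN at a=4 m (b=L-a=6):
  θ_2 = -Px(2a-x)/(2EI)  [x≤a] = -4·(5/2)·(2·4-(5/2))/(2·50000) = -11/20000 rad
Superposition: θ = Σ θ_i = 3/10000 rad ≈ 0.000300 rad

θ(5/2) = 3/10000 rad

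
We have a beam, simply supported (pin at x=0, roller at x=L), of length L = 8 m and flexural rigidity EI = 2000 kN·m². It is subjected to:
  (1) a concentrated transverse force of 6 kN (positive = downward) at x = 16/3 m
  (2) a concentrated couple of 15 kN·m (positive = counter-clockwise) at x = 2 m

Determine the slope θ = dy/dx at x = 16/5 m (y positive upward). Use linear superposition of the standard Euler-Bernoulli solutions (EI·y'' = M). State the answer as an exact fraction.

θ(16/5) = -9107/5400000 rad

Load 1 — point force P=6 kN at a=16/3 m (b=L-a=8/3):
  θ_1 = -Pb(L²-b²-3x²)/(6LEI)  [x≤a] = -6·(8/3)·(8²-(8/3)²-3·(16/5)²)/(6·8·2000) = -368/84375 rad
Load 2 — applied couple M₀=15 kN·m at a=2 m (b=L-a=6):
  θ_2 = (M₀x²/(2L)-M₀(x-a)+C₁)/EI  [x>a] with C₁=M₀(3b²-L²)/(6L)=55/4 = (15·(16/5)²/(2·8)-15·((16/5)-2)+(55/4))/2000 = 107/40000 rad
Superposition: θ = Σ θ_i = -9107/5400000 rad ≈ -0.001686 rad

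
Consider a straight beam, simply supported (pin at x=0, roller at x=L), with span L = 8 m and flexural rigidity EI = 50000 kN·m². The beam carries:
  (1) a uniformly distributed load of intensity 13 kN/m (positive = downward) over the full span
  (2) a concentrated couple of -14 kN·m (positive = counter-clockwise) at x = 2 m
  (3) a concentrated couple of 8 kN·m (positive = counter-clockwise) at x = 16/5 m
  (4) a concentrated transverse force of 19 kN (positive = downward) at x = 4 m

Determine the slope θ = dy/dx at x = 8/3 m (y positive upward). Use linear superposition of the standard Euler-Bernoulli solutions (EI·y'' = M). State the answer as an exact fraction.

Load 1 — uniform load w=13 kN/m over full span:
  θ_1 = -w(L³-6Lx²+4x³)/(24EI) = -13·(8³-6·8·(8/3)²+4·(8/3)³)/(24·50000) = -676/253125 rad
Load 2 — applied couple M₀=-14 kN·m at a=2 m (b=L-a=6):
  θ_2 = (M₀x²/(2L)-M₀(x-a)+C₁)/EI  [x>a] with C₁=M₀(3b²-L²)/(6L)=-77/6 = ((-14)·(8/3)²/(2·8)-(-14)·((8/3)-2)+(-77/6))/50000 = -7/36000 rad
Load 3 — applied couple M₀=8 kN·m at a=16/5 m (b=L-a=24/5):
  θ_3 = (M₀x²/(2L)+C₁)/EI  [x≤a] with C₁=M₀(3b²-L²)/(6L)=64/75 = (8·(8/3)²/(2·8)+(64/75))/50000 = 62/703125 rad
Load 4 — point force P=19 kN at a=4 m (b=L-a=4):
  θ_4 = -Pb(L²-b²-3x²)/(6LEI)  [x≤a] = -19·4·(8²-4²-3·(8/3)²)/(6·8·50000) = -19/22500 rad
Superposition: θ = Σ θ_i = -733319/202500000 rad ≈ -0.003621 rad

θ(8/3) = -733319/202500000 rad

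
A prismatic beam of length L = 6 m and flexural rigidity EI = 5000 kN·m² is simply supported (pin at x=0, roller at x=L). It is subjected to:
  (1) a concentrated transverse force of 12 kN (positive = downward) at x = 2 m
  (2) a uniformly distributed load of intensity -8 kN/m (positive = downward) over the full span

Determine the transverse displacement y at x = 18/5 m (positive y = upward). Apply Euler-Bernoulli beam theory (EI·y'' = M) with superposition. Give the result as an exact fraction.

y(18/5) = 6764/390625 m

Load 1 — point force P=12 kN at a=2 m (b=L-a=4):
  y_1 = -Pa(L-x)(2Lx-a²-x²)/(6LEI)  [x>a] = -12·2·(6-(18/5))·(2·6·(18/5)-2²-(18/5)²)/(6·6·5000) = -656/78125 m
Load 2 — uniform load w=-8 kN/m over full span:
  y_2 = -wx(L³-2Lx²+x³)/(24EI) = -(-8)·(18/5)·(6³-2·6·(18/5)²+(18/5)³)/(24·5000) = 10044/390625 m
Superposition: y = Σ y_i = 6764/390625 m ≈ 0.017316 m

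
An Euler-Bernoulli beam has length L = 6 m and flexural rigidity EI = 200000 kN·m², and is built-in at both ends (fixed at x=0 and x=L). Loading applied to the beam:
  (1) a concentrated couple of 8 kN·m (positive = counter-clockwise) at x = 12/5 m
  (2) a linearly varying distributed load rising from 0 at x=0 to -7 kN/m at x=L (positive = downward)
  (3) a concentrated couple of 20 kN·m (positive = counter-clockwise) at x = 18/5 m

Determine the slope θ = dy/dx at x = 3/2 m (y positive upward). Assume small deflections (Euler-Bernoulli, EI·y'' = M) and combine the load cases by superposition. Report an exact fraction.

θ(3/2) = 14583/1280000000 rad

Load 1 — applied couple M₀=8 kN·m at a=12/5 m (b=L-a=18/5):
  θ_1 = (R_Ax²/2 - M_Ax)/EI  [x≤a] with R_A=48/25, M_A=24/25 = ((48/25)·(3/2)²/2 - (24/25)·(3/2))/200000 = 9/2500000 rad
Load 2 — triangular load w₀=-7 kN/m (0→w₀ over full span):
  θ_2 = -w₀(2x(L-x)(L-2x)(x+2L)+x²(L-x)²)/(120LEI) = -(-7)·(2·(3/2)·(6-(3/2))·(6-2·(3/2))·((3/2)+2·6)+(3/2)²·(6-(3/2))²)/(120·6·200000) = 7371/256000000 rad
Load 3 — applied couple M₀=20 kN·m at a=18/5 m (b=L-a=12/5):
  θ_3 = (R_Ax²/2 - M_Ax)/EI  [x≤a] with R_A=24/5, M_A=32/5 = ((24/5)·(3/2)²/2 - (32/5)·(3/2))/200000 = -21/1000000 rad
Superposition: θ = Σ θ_i = 14583/1280000000 rad ≈ 0.000011 rad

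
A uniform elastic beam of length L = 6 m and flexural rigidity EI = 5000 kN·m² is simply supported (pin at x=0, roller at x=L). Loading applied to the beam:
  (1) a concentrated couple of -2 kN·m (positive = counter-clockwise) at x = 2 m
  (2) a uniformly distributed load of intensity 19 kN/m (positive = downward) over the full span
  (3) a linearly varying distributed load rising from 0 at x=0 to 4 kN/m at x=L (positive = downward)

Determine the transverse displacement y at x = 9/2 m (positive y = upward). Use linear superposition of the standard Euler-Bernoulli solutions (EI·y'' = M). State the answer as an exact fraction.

Load 1 — applied couple M₀=-2 kN·m at a=2 m (b=L-a=4):
  y_1 = (M₀x³/(6L)-M₀(x-a)²/2+C₁x)/EI  [x>a] with C₁=M₀(3b²-L²)/(6L)=-2/3 = ((-2)·(9/2)³/(6·6)-(-2)·((9/2)-2)²/2+(-2/3)·(9/2))/5000 = -29/80000 m
Load 2 — uniform load w=19 kN/m over full span:
  y_2 = -wx(L³-2Lx²+x³)/(24EI) = -19·(9/2)·(6³-2·6·(9/2)²+(9/2)³)/(24·5000) = -29241/640000 m
Load 3 — triangular load w₀=4 kN/m (0→w₀ over full span):
  y_3 = -w₀x(7L⁴-10L²x²+3x⁴)/(360LEI) = -4·(9/2)·(7·6⁴-10·6²·(9/2)²+3·(9/2)⁴)/(360·6·5000) = -3213/640000 m
Superposition: y = Σ y_i = -16343/320000 m ≈ -0.051072 m

y(9/2) = -16343/320000 m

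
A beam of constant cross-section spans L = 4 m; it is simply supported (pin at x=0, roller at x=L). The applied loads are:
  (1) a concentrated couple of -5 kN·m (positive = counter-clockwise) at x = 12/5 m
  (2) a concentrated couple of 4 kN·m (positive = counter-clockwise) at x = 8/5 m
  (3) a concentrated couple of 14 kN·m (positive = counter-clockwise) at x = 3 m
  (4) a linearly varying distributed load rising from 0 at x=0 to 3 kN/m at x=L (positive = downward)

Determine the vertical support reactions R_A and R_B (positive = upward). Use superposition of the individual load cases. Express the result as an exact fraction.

Load 1 — applied couple M₀=-5 kN·m at a=12/5 m (b=L-a=8/5):
  R_A = M₀/L = (-5)/4 = -5/4 kN
  R_B = -M₀/L = -(-5)/4 = 5/4 kN
Load 2 — applied couple M₀=4 kN·m at a=8/5 m (b=L-a=12/5):
  R_A = M₀/L = 4/4 = 1 kN
  R_B = -M₀/L = -4/4 = -1 kN
Load 3 — applied couple M₀=14 kN·m at a=3 m (b=L-a=1):
  R_A = M₀/L = 14/4 = 7/2 kN
  R_B = -M₀/L = -14/4 = -7/2 kN
Load 4 — triangular load w₀=3 kN/m (0→w₀ over full span):
  R_A = w₀L/6 = 3·4/6 = 2 kN
  R_B = w₀L/3 = 3·4/3 = 4 kN
Superposition: R_A = 21/4 kN, R_B = 3/4 kN

R_A = 21/4 kN, R_B = 3/4 kN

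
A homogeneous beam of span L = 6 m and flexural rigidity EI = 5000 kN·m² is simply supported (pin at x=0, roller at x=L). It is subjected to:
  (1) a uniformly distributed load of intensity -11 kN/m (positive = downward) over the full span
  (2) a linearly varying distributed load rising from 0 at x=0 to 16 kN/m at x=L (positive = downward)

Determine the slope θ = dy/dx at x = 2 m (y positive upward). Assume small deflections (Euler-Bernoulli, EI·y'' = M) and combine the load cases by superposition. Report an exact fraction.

θ(2) = 481/225000 rad

Load 1 — uniform load w=-11 kN/m over full span:
  θ_1 = -w(L³-6Lx²+4x³)/(24EI) = -(-11)·(6³-6·6·2²+4·2³)/(24·5000) = 143/15000 rad
Load 2 — triangular load w₀=16 kN/m (0→w₀ over full span):
  θ_2 = -w₀(7L⁴-30L²x²+15x⁴)/(360LEI) = -16·(7·6⁴-30·6²·2²+15·2⁴)/(360·6·5000) = -208/28125 rad
Superposition: θ = Σ θ_i = 481/225000 rad ≈ 0.002138 rad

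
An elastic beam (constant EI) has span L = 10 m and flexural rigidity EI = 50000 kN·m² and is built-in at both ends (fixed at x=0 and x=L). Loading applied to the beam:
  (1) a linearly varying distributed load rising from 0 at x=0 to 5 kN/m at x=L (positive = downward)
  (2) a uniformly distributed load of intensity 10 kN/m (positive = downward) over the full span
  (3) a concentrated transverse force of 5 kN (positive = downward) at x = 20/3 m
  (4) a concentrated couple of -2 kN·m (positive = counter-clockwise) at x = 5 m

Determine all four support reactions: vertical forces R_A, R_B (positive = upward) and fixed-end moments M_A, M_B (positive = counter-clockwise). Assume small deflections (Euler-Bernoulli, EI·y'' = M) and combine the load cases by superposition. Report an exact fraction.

Load 1 — triangular load w₀=5 kN/m (0→w₀ over full span):
  R_A = 3w₀L/20 = 3·5·10/20 = 15/2 kN
  M_A = w₀L²/30 = 5·10²/30 = 50/3 kN·m
  R_B = 7w₀L/20 = 7·5·10/20 = 35/2 kN
  M_B = -w₀L²/20 = -5·10²/20 = -25 kN·m
Load 2 — uniform load w=10 kN/m over full span:
  R_A = wL/2 = 10·10/2 = 50 kN
  M_A = wL²/12 = 10·10²/12 = 250/3 kN·m
  R_B = wL/2 = 10·10/2 = 50 kN
  M_B = -wL²/12 = -10·10²/12 = -250/3 kN·m
Load 3 — point force P=5 kN at a=20/3 m (b=L-a=10/3):
  R_A = Pb²(3a+b)/L³ = 5·(10/3)²·(3·(20/3)+(10/3))/10³ = 35/27 kN
  M_A = Pab²/L² = 5·(20/3)·(10/3)²/10² = 100/27 kN·m
  R_B = Pa²(a+3b)/L³ = 5·(20/3)²·((20/3)+3·(10/3))/10³ = 100/27 kN
  M_B = -Pa²b/L² = -5·(20/3)²·(10/3)/10² = -200/27 kN·m
Load 4 — applied couple M₀=-2 kN·m at a=5 m (b=L-a=5):
  R_A = 6M₀ab/L³ = 6·(-2)·5·5/10³ = -3/10 kN
  M_A = M₀b(2a-b)/L² = (-2)·5·(2·5-5)/10² = -1/2 kN·m
  R_B = -6M₀ab/L³ = -6·(-2)·5·5/10³ = 3/10 kN
  M_B = M₀a(2b-a)/L² = (-2)·5·(2·5-5)/10² = -1/2 kN·m
Superposition: R_A = 7897/135 kN, M_A = 5573/54 kN·m, R_B = 9653/135 kN, M_B = -6277/54 kN·m

R_A = 7897/135 kN, M_A = 5573/54 kN·m, R_B = 9653/135 kN, M_B = -6277/54 kN·m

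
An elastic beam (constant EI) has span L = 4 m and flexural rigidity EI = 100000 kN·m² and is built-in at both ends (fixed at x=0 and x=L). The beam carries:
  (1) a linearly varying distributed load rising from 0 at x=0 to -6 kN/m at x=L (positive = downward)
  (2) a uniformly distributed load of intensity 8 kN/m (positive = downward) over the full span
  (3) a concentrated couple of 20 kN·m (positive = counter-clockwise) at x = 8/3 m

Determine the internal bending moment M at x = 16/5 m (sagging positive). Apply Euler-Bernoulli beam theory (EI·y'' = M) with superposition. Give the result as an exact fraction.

M(16/5) = -736/125 kN·m

Load 1 — triangular load w₀=-6 kN/m (0→w₀ over full span):
  M_1 = 3w₀Lx/20 - w₀L²/30 - w₀x³/(6L) = 3·(-6)·4·(16/5)/20 - (-6)·4²/30 - (-6)·(16/5)³/(6·4) = -16/125 kN·m
Load 2 — uniform load w=8 kN/m over full span:
  M_2 = wLx/2 - wL²/12 - wx²/2 = 8·4·(16/5)/2 - 8·4²/12 - 8·(16/5)²/2 = -32/75 kN·m
Load 3 — applied couple M₀=20 kN·m at a=8/3 m (b=L-a=4/3):
  M_3 = R_Ax - M_A - M₀  [x>a] with R_A=20/3, M_A=20/3 = (20/3)·(16/5) - (20/3) - 20 = -16/3 kN·m
Superposition: M = Σ M_i = -736/125 kN·m ≈ -5.888000 kN·m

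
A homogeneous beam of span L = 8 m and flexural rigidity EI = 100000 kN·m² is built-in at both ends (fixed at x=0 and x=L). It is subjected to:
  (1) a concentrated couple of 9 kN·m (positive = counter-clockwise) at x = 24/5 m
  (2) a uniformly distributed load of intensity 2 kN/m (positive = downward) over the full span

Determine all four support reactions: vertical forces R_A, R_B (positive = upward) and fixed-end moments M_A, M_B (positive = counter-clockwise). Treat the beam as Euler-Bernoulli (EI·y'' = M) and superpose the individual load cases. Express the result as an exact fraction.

Load 1 — applied couple M₀=9 kN·m at a=24/5 m (b=L-a=16/5):
  R_A = 6M₀ab/L³ = 6·9·(24/5)·(16/5)/8³ = 81/50 kN
  M_A = M₀b(2a-b)/L² = 9·(16/5)·(2·(24/5)-(16/5))/8² = 72/25 kN·m
  R_B = -6M₀ab/L³ = -6·9·(24/5)·(16/5)/8³ = -81/50 kN
  M_B = M₀a(2b-a)/L² = 9·(24/5)·(2·(16/5)-(24/5))/8² = 27/25 kN·m
Load 2 — uniform load w=2 kN/m over full span:
  R_A = wL/2 = 2·8/2 = 8 kN
  M_A = wL²/12 = 2·8²/12 = 32/3 kN·m
  R_B = wL/2 = 2·8/2 = 8 kN
  M_B = -wL²/12 = -2·8²/12 = -32/3 kN·m
Superposition: R_A = 481/50 kN, M_A = 1016/75 kN·m, R_B = 319/50 kN, M_B = -719/75 kN·m

R_A = 481/50 kN, M_A = 1016/75 kN·m, R_B = 319/50 kN, M_B = -719/75 kN·m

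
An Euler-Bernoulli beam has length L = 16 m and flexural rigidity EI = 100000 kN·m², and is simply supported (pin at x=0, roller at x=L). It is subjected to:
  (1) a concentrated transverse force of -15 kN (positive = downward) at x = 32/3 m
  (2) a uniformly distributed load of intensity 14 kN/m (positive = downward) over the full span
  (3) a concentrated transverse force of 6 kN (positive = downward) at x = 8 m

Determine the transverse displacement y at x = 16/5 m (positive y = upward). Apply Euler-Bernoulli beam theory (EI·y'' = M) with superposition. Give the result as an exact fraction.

Load 1 — point force P=-15 kN at a=32/3 m (b=L-a=16/3):
  y_1 = -Pbx(L²-b²-x²)/(6LEI)  [x≤a] = -(-15)·(16/3)·(16/5)·(16²-(16/3)²-(16/5)²)/(6·16·100000) = 12224/2109375 m
Load 2 — uniform load w=14 kN/m over full span:
  y_2 = -wx(L³-2Lx²+x³)/(24EI) = -14·(16/5)·(16³-2·16·(16/5)²+(16/5)³)/(24·100000) = -415744/5859375 m
Load 3 — point force P=6 kN at a=8 m (b=L-a=8):
  y_3 = -Pbx(L²-b²-x²)/(6LEI)  [x≤a] = -6·8·(16/5)·(16²-8²-(16/5)²)/(6·16·100000) = -1136/390625 m
Superposition: y = Σ y_i = -3589456/52734375 m ≈ -0.068067 m

y(16/5) = -3589456/52734375 m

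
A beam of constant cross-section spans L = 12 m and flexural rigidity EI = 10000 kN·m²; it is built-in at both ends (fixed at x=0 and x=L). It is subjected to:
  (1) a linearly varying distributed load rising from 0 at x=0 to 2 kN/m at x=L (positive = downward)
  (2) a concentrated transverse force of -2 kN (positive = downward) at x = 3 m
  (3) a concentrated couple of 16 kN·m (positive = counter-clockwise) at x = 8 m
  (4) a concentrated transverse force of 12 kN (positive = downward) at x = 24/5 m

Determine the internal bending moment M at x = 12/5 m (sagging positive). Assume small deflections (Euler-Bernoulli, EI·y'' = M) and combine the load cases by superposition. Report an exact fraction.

M(12/5) = -77389/15000 kN·m

Load 1 — triangular load w₀=2 kN/m (0→w₀ over full span):
  M_1 = 3w₀Lx/20 - w₀L²/30 - w₀x³/(6L) = 3·2·12·(12/5)/20 - 2·12²/30 - 2·(12/5)³/(6·12) = -168/125 kN·m
Load 2 — point force P=-2 kN at a=3 m (b=L-a=9):
  M_2 = Pb²(3a+b)x/L³ - Pab²/L²  [x≤a] = (-2)·9²·(3·3+9)·(12/5)/12³ - (-2)·3·9²/12² = -27/40 kN·m
Load 3 — applied couple M₀=16 kN·m at a=8 m (b=L-a=4):
  M_3 = R_Ax - M_A  [x≤a] with R_A=16/9, M_A=16/3 = (16/9)·(12/5) - (16/3) = -16/15 kN·m
Load 4 — point force P=12 kN at a=24/5 m (b=L-a=36/5):
  M_4 = Pb²(3a+b)x/L³ - Pab²/L²  [x≤a] = 12·(36/5)²·(3·(24/5)+(36/5))·(12/5)/12³ - 12·(24/5)·(36/5)²/12² = -1296/625 kN·m
Superposition: M = Σ M_i = -77389/15000 kN·m ≈ -5.159267 kN·m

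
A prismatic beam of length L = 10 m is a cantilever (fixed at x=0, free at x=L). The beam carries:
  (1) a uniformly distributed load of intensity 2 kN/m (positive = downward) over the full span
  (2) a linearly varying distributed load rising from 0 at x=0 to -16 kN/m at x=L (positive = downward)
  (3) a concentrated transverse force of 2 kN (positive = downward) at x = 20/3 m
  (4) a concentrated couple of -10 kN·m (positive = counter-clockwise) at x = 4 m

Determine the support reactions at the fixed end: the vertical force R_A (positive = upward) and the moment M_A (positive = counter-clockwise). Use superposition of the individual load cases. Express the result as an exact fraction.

R_A = -58 kN, M_A = -410 kN·m

Load 1 — uniform load w=2 kN/m over full span:
  R_A = wL = 2·10 = 20 kN
  M_A = wL²/2 = 2·10²/2 = 100 kN·m
Load 2 — triangular load w₀=-16 kN/m (0→w₀ over full span):
  R_A = w₀L/2 = (-16)·10/2 = -80 kN
  M_A = w₀L²/3 = (-16)·10²/3 = -1600/3 kN·m
Load 3 — point force P=2 kN at a=20/3 m (b=L-a=10/3):
  R_A = P = 2 kN
  M_A = Pa = 2·(20/3) = 40/3 kN·m
Load 4 — applied couple M₀=-10 kN·m at a=4 m (b=L-a=6):
  R_A = 0 kN
  M_A = -M₀ = -(-10) = 10 kN·m
Superposition: R_A = -58 kN, M_A = -410 kN·m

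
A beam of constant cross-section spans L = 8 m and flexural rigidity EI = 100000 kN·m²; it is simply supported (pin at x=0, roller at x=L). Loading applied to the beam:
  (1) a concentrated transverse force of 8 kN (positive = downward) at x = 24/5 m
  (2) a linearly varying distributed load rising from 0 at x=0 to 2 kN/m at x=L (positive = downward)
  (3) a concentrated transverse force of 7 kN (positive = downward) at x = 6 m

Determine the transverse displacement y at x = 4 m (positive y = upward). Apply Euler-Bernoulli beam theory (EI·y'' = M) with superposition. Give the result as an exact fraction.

Load 1 — point force P=8 kN at a=24/5 m (b=L-a=16/5):
  y_1 = -Pbx(L²-b²-x²)/(6LEI)  [x≤a] = -8·(16/5)·4·(8²-(16/5)²-4²)/(6·8·100000) = -944/1171875 m
Load 2 — triangular load w₀=2 kN/m (0→w₀ over full span):
  y_2 = -w₀x(7L⁴-10L²x²+3x⁴)/(360LEI) = -2·4·(7·8⁴-10·8²·4²+3·4⁴)/(360·8·100000) = -1/1875 m
Load 3 — point force P=7 kN at a=6 m (b=L-a=2):
  y_3 = -Pbx(L²-b²-x²)/(6LEI)  [x≤a] = -7·2·4·(8²-2²-4²)/(6·8·100000) = -77/150000 m
Superposition: y = Σ y_i = -34729/18750000 m ≈ -0.001852 m

y(4) = -34729/18750000 m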